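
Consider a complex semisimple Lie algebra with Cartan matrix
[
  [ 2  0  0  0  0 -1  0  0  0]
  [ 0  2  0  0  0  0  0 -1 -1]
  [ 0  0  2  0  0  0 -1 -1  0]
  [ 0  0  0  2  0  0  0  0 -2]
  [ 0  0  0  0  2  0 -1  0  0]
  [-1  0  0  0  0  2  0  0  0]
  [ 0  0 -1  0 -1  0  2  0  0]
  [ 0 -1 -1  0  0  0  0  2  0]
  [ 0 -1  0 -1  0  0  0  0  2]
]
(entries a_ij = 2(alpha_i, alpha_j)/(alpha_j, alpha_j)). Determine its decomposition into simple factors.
type A_2 + type C_7

The diagram associated to this matrix has two connected components: the simple roots {alpha_1, alpha_6} form a chain of 2 nodes with single edges (A_2), and {alpha_2, alpha_3, alpha_4, alpha_5, alpha_7, alpha_8, alpha_9} form a chain of 7 nodes with a double edge at one end; the terminal node there is the unique long simple root (C_7). A semisimple Lie algebra decomposes uniquely as the direct sum of simple ideals, one per connected component of its Dynkin diagram, so g ≅ A_2 ⊕ C_7 (dimension 8 + 105 = 113).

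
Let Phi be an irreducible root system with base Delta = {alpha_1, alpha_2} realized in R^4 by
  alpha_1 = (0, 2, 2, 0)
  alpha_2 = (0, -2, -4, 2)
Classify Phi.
G2

Compute the Cartan integers a_ij = 2(alpha_i, alpha_j)/(alpha_j, alpha_j); the resulting 2x2 Cartan matrix is
[[2, -1], [-3, 2]].
The roots have two lengths (squared-length ratio 3:1); the short ones are alpha_{1}. The associated Dynkin diagram is two nodes joined by a triple edge (G_2), so the type is G_2.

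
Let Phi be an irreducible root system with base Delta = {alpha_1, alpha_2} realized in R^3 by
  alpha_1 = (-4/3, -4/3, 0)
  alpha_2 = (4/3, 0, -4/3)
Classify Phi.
A_2

Compute the Cartan integers a_ij = 2(alpha_i, alpha_j)/(alpha_j, alpha_j); the resulting 2x2 Cartan matrix is
[[2, -1], [-1, 2]].
All simple roots have the same length, so the diagram is simply laced. The associated Dynkin diagram is a chain of 2 nodes with single edges (A_2), so the type is A_2 (the algebra sl(3)).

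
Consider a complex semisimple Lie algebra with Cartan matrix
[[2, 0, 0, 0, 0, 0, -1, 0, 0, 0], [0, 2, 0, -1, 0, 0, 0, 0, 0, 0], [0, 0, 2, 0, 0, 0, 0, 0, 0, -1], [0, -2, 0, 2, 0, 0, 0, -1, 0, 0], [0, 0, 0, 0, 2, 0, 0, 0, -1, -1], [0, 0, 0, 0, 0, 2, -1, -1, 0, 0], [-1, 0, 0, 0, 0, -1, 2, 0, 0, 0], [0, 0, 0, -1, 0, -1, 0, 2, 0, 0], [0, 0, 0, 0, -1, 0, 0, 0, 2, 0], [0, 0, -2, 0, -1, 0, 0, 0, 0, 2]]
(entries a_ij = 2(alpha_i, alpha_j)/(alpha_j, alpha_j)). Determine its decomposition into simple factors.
B_4 ⊕ B_6

The diagram associated to this matrix has two connected components: the simple roots {alpha_3, alpha_5, alpha_9, alpha_10} form a chain of 4 nodes with a double edge at one end; the terminal node there is the unique short simple root (B_4), and {alpha_1, alpha_2, alpha_4, alpha_6, alpha_7, alpha_8} form a chain of 6 nodes with a double edge at one end; the terminal node there is the unique short simple root (B_6). A semisimple Lie algebra decomposes uniquely as the direct sum of simple ideals, one per connected component of its Dynkin diagram, so g ≅ B_4 ⊕ B_6 (dimension 36 + 78 = 114).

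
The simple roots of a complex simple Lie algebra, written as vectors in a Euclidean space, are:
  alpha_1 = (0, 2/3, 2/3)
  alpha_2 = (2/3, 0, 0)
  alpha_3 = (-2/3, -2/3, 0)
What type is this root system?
Compute the Cartan integers a_ij = 2(alpha_i, alpha_j)/(alpha_j, alpha_j); the resulting 3x3 Cartan matrix is
[[2, 0, -1], [0, 2, -1], [-1, -2, 2]].
The roots have two lengths (squared-length ratio 2:1); the short ones are alpha_{2}. The associated Dynkin diagram is a chain of 3 nodes with a double edge at one end; the terminal node there is the unique short simple root (B_3), so the type is B_3 (the algebra so(7)).

B_3 (so(7))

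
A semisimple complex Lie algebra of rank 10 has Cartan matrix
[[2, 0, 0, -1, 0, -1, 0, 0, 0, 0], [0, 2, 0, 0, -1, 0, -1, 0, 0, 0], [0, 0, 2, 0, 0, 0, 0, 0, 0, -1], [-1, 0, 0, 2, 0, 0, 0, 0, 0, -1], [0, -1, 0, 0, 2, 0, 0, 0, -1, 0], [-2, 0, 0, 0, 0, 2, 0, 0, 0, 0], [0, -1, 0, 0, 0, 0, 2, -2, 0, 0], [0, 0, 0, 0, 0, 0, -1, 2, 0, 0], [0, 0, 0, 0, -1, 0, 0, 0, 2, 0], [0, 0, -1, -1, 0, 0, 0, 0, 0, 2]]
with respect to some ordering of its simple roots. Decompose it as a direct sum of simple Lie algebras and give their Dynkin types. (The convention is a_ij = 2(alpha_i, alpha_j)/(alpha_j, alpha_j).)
B5 ⊕ C5

The diagram associated to this matrix has two connected components: the simple roots {alpha_2, alpha_5, alpha_7, alpha_8, alpha_9} form a chain of 5 nodes with a double edge at one end; the terminal node there is the unique short simple root (B_5), and {alpha_1, alpha_3, alpha_4, alpha_6, alpha_10} form a chain of 5 nodes with a double edge at one end; the terminal node there is the unique long simple root (C_5). A semisimple Lie algebra decomposes uniquely as the direct sum of simple ideals, one per connected component of its Dynkin diagram, so g ≅ B_5 ⊕ C_5 (dimension 55 + 55 = 110).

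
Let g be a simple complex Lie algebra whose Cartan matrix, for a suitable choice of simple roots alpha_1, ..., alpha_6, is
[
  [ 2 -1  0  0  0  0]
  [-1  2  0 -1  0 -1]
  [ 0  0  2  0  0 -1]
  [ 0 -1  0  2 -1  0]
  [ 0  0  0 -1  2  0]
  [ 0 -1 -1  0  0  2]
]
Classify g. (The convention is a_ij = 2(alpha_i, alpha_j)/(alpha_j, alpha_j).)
E_6

The matrix has rank 6 with 2's on the diagonal. Reading the off-diagonal entries as Dynkin edges (a single edge where a_ij = a_ji = -1; a double or triple edge where a_ij * a_ji = 2 or 3), the diagram is a chain of 5 nodes with one extra node attached to the third node from one end (E_6). One simple-root ordering that puts it in standard form is (alpha_3, alpha_1, alpha_6, alpha_2, alpha_4, alpha_5). So the algebra is type E_6.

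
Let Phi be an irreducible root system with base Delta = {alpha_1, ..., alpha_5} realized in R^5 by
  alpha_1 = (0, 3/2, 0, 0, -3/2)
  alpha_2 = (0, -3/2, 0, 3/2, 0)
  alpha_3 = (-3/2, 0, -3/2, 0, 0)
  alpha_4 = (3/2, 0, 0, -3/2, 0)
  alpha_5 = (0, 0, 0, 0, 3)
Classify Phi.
Compute the Cartan integers a_ij = 2(alpha_i, alpha_j)/(alpha_j, alpha_j); the resulting 5x5 Cartan matrix is
[[2, -1, 0, 0, -1], [-1, 2, 0, -1, 0], [0, 0, 2, -1, 0], [0, -1, -1, 2, 0], [-2, 0, 0, 0, 2]].
The roots have two lengths (squared-length ratio 2:1); the short ones are alpha_{1,2,3,4}. The associated Dynkin diagram is a chain of 5 nodes with a double edge at one end; the terminal node there is the unique long simple root (C_5), so the type is C_5 (the algebra sp(10)).

C_5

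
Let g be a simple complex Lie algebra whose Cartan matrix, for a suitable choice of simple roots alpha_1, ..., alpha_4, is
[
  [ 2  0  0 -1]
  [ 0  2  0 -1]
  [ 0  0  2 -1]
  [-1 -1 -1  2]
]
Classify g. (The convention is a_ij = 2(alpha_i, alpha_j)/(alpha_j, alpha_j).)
The matrix has rank 4 with 2's on the diagonal. Reading the off-diagonal entries as Dynkin edges (a single edge where a_ij = a_ji = -1; a double or triple edge where a_ij * a_ji = 2 or 3), the diagram is a chain of 2 nodes with a fork of two nodes at one end (D_4). One simple-root ordering that puts it in standard form is (alpha_2, alpha_4, alpha_1, alpha_3). So the algebra is type D_4, i.e. so(8).

type D_4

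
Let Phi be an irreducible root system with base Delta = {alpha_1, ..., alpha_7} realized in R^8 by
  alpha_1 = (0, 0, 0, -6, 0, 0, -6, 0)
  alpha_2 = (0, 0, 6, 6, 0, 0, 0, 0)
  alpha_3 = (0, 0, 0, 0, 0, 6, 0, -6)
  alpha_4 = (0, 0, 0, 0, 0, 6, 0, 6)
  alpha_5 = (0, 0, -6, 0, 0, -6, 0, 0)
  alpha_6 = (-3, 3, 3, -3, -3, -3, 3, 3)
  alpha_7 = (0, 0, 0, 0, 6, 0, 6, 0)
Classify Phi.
Compute the Cartan integers a_ij = 2(alpha_i, alpha_j)/(alpha_j, alpha_j); the resulting 7x7 Cartan matrix is
[[2, -1, 0, 0, 0, 0, -1], [-1, 2, 0, 0, -1, 0, 0], [0, 0, 2, 0, -1, -1, 0], [0, 0, 0, 2, -1, 0, 0], [0, -1, -1, -1, 2, 0, 0], [0, 0, -1, 0, 0, 2, 0], [-1, 0, 0, 0, 0, 0, 2]].
All simple roots have the same length, so the diagram is simply laced. The associated Dynkin diagram is a chain of 6 nodes with one extra node attached to the third node from one end (E_7), so the type is E_7.

E7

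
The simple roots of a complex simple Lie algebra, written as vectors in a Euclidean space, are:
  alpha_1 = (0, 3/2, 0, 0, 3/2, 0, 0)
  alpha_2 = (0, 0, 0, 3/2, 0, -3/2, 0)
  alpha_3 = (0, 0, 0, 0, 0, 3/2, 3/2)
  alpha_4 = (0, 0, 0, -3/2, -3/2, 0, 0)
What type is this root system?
Compute the Cartan integers a_ij = 2(alpha_i, alpha_j)/(alpha_j, alpha_j); the resulting 4x4 Cartan matrix is
[[2, 0, 0, -1], [0, 2, -1, -1], [0, -1, 2, 0], [-1, -1, 0, 2]].
All simple roots have the same length, so the diagram is simply laced. The associated Dynkin diagram is a chain of 4 nodes with single edges (A_4), so the type is A_4 (the algebra sl(5)).

A_4 (sl(5))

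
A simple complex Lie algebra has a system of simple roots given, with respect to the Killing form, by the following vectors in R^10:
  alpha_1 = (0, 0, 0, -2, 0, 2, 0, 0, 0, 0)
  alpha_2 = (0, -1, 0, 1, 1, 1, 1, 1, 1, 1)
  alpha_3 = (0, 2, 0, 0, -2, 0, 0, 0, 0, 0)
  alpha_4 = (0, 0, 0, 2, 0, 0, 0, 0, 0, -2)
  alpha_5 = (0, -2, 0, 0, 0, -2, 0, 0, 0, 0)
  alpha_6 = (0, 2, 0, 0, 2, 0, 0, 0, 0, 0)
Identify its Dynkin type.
Compute the Cartan integers a_ij = 2(alpha_i, alpha_j)/(alpha_j, alpha_j); the resulting 6x6 Cartan matrix is
[[2, 0, 0, -1, -1, 0], [0, 2, -1, 0, 0, 0], [0, -1, 2, 0, -1, 0], [-1, 0, 0, 2, 0, 0], [-1, 0, -1, 0, 2, -1], [0, 0, 0, 0, -1, 2]].
All simple roots have the same length, so the diagram is simply laced. The associated Dynkin diagram is a chain of 5 nodes with one extra node attached to the third node from one end (E_6), so the type is E_6.

type E_6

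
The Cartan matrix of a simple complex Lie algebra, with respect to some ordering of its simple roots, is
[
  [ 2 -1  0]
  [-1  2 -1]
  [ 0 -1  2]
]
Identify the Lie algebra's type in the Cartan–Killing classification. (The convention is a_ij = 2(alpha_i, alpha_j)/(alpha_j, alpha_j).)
The matrix has rank 3 with 2's on the diagonal. Reading the off-diagonal entries as Dynkin edges (a single edge where a_ij = a_ji = -1; a double or triple edge where a_ij * a_ji = 2 or 3), the diagram is a chain of 3 nodes with single edges (A_3). One simple-root ordering that puts it in standard form is (alpha_1, alpha_2, alpha_3). So the algebra is type A_3, i.e. sl(4).

type A_3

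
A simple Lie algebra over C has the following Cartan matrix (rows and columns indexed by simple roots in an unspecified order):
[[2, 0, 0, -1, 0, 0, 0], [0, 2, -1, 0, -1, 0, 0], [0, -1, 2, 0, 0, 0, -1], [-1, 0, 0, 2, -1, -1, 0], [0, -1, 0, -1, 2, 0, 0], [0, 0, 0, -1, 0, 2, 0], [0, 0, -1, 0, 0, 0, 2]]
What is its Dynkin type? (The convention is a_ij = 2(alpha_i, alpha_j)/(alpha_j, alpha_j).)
The matrix has rank 7 with 2's on the diagonal. Reading the off-diagonal entries as Dynkin edges (a single edge where a_ij = a_ji = -1; a double or triple edge where a_ij * a_ji = 2 or 3), the diagram is a chain of 5 nodes with a fork of two nodes at one end (D_7). One simple-root ordering that puts it in standard form is (alpha_7, alpha_3, alpha_2, alpha_5, alpha_4, alpha_1, alpha_6). So the algebra is type D_7, i.e. so(14).

D7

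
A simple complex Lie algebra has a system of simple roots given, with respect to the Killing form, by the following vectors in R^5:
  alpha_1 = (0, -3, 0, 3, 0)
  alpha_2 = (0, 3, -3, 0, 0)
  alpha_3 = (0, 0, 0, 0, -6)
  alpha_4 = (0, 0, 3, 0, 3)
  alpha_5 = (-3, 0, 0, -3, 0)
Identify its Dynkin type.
C_5 (sp(10))

Compute the Cartan integers a_ij = 2(alpha_i, alpha_j)/(alpha_j, alpha_j); the resulting 5x5 Cartan matrix is
[[2, -1, 0, 0, -1], [-1, 2, 0, -1, 0], [0, 0, 2, -2, 0], [0, -1, -1, 2, 0], [-1, 0, 0, 0, 2]].
The roots have two lengths (squared-length ratio 2:1); the short ones are alpha_{1,2,4,5}. The associated Dynkin diagram is a chain of 5 nodes with a double edge at one end; the terminal node there is the unique long simple root (C_5), so the type is C_5 (the algebra sp(10)).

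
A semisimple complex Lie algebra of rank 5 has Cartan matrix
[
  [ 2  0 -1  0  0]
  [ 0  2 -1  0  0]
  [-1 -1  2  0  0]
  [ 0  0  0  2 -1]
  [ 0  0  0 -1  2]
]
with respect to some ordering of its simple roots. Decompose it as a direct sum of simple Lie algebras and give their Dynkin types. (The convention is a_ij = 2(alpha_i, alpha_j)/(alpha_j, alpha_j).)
The diagram associated to this matrix has two connected components: the simple roots {alpha_4, alpha_5} form a chain of 2 nodes with single edges (A_2), and {alpha_1, alpha_2, alpha_3} form a chain of 3 nodes with single edges (A_3). A semisimple Lie algebra decomposes uniquely as the direct sum of simple ideals, one per connected component of its Dynkin diagram, so g ≅ A_2 ⊕ A_3 (dimension 8 + 15 = 23).

A2 ⊕ A3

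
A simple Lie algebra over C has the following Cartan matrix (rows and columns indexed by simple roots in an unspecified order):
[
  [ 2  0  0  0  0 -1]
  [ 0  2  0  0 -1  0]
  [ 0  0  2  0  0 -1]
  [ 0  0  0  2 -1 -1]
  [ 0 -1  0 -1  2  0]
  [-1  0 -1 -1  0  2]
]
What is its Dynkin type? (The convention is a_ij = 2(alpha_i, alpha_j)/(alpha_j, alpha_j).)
The matrix has rank 6 with 2's on the diagonal. Reading the off-diagonal entries as Dynkin edges (a single edge where a_ij = a_ji = -1; a double or triple edge where a_ij * a_ji = 2 or 3), the diagram is a chain of 4 nodes with a fork of two nodes at one end (D_6). One simple-root ordering that puts it in standard form is (alpha_2, alpha_5, alpha_4, alpha_6, alpha_3, alpha_1). So the algebra is type D_6, i.e. so(12).

D_6 (so(12))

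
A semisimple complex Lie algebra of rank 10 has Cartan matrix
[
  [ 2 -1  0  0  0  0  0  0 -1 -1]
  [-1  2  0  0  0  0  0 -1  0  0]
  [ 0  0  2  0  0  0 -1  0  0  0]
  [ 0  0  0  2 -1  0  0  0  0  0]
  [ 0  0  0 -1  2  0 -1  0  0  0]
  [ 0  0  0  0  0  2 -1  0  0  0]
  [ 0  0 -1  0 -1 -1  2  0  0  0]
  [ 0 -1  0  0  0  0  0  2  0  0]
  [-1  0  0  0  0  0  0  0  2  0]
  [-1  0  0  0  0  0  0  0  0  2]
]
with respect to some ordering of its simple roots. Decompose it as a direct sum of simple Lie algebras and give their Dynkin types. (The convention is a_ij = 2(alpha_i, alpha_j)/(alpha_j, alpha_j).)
The diagram associated to this matrix has two connected components: the simple roots {alpha_3, alpha_4, alpha_5, alpha_6, alpha_7} form a chain of 3 nodes with a fork of two nodes at one end (D_5), and {alpha_1, alpha_2, alpha_8, alpha_9, alpha_10} form a chain of 3 nodes with a fork of two nodes at one end (D_5). A semisimple Lie algebra decomposes uniquely as the direct sum of simple ideals, one per connected component of its Dynkin diagram, so g ≅ D_5 ⊕ D_5 (dimension 45 + 45 = 90).

D5 + D5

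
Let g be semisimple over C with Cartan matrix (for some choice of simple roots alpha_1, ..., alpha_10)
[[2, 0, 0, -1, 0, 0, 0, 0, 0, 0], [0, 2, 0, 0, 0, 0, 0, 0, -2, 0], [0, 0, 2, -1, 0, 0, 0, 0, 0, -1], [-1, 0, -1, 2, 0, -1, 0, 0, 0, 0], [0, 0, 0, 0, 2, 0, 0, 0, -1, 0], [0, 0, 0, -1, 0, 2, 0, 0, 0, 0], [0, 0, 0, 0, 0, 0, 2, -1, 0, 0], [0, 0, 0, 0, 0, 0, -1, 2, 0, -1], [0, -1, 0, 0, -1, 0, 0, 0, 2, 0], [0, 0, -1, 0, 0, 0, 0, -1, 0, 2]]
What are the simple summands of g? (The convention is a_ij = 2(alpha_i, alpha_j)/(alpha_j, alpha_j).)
The diagram associated to this matrix has two connected components: the simple roots {alpha_2, alpha_5, alpha_9} form a chain of 3 nodes with a double edge at one end; the terminal node there is the unique long simple root (C_3), and {alpha_1, alpha_3, alpha_4, alpha_6, alpha_7, alpha_8, alpha_10} form a chain of 5 nodes with a fork of two nodes at one end (D_7). A semisimple Lie algebra decomposes uniquely as the direct sum of simple ideals, one per connected component of its Dynkin diagram, so g ≅ C_3 ⊕ D_7 (dimension 21 + 91 = 112).

C_3 (sp(6)) ⊕ D_7 (so(14))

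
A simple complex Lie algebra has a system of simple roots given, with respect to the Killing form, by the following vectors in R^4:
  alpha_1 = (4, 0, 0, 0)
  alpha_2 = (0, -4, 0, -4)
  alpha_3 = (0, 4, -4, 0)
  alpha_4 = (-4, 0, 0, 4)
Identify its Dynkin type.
B4

Compute the Cartan integers a_ij = 2(alpha_i, alpha_j)/(alpha_j, alpha_j); the resulting 4x4 Cartan matrix is
[[2, 0, 0, -1], [0, 2, -1, -1], [0, -1, 2, 0], [-2, -1, 0, 2]].
The roots have two lengths (squared-length ratio 2:1); the short ones are alpha_{1}. The associated Dynkin diagram is a chain of 4 nodes with a double edge at one end; the terminal node there is the unique short simple root (B_4), so the type is B_4 (the algebra so(9)).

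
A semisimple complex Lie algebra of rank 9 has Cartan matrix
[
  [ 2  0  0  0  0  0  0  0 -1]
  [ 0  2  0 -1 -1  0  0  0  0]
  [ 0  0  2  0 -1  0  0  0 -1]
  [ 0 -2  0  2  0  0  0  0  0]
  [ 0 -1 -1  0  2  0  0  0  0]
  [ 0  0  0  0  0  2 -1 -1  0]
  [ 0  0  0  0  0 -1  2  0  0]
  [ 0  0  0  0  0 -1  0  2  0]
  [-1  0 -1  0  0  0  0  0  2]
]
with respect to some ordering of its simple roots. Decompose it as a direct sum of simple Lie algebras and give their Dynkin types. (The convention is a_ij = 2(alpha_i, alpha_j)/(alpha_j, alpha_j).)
The diagram associated to this matrix has two connected components: the simple roots {alpha_6, alpha_7, alpha_8} form a chain of 3 nodes with single edges (A_3), and {alpha_1, alpha_2, alpha_3, alpha_4, alpha_5, alpha_9} form a chain of 6 nodes with a double edge at one end; the terminal node there is the unique long simple root (C_6). A semisimple Lie algebra decomposes uniquely as the direct sum of simple ideals, one per connected component of its Dynkin diagram, so g ≅ A_3 ⊕ C_6 (dimension 15 + 78 = 93).

type A_3 ⊕ type C_6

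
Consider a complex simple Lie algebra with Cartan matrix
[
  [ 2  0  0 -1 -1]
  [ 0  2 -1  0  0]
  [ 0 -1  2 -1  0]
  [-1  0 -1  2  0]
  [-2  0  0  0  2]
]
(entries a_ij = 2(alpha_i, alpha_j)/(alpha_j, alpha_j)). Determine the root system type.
The matrix has rank 5 with 2's on the diagonal. Reading the off-diagonal entries as Dynkin edges (a single edge where a_ij = a_ji = -1; a double or triple edge where a_ij * a_ji = 2 or 3), the diagram is a chain of 5 nodes with a double edge at one end; the terminal node there is the unique long simple root (C_5). One simple-root ordering that puts it in standard form is (alpha_2, alpha_3, alpha_4, alpha_1, alpha_5). So the algebra is type C_5, i.e. sp(10).

C5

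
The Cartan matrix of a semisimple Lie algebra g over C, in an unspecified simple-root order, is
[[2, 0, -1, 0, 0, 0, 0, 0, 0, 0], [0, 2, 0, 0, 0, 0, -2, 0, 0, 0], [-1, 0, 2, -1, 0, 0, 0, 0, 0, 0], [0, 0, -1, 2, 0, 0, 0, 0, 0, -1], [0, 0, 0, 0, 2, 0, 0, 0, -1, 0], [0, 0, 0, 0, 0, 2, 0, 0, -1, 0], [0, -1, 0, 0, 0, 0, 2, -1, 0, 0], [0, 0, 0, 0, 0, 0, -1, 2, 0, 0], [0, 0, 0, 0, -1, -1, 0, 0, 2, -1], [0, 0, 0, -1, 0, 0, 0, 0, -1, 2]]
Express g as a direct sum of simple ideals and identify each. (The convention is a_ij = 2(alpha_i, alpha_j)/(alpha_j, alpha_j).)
The diagram associated to this matrix has two connected components: the simple roots {alpha_2, alpha_7, alpha_8} form a chain of 3 nodes with a double edge at one end; the terminal node there is the unique long simple root (C_3), and {alpha_1, alpha_3, alpha_4, alpha_5, alpha_6, alpha_9, alpha_10} form a chain of 5 nodes with a fork of two nodes at one end (D_7). A semisimple Lie algebra decomposes uniquely as the direct sum of simple ideals, one per connected component of its Dynkin diagram, so g ≅ C_3 ⊕ D_7 (dimension 21 + 91 = 112).

C3 + D7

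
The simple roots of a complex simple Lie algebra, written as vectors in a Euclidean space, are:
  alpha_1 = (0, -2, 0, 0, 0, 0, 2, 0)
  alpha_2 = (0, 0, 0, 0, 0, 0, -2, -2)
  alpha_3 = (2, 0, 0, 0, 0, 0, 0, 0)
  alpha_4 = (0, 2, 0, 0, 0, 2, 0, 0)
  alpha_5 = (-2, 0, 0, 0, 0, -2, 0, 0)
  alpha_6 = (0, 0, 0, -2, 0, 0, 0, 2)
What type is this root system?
Compute the Cartan integers a_ij = 2(alpha_i, alpha_j)/(alpha_j, alpha_j); the resulting 6x6 Cartan matrix is
[[2, -1, 0, -1, 0, 0], [-1, 2, 0, 0, 0, -1], [0, 0, 2, 0, -1, 0], [-1, 0, 0, 2, -1, 0], [0, 0, -2, -1, 2, 0], [0, -1, 0, 0, 0, 2]].
The roots have two lengths (squared-length ratio 2:1); the short ones are alpha_{3}. The associated Dynkin diagram is a chain of 6 nodes with a double edge at one end; the terminal node there is the unique short simple root (B_6), so the type is B_6 (the algebra so(13)).

B_6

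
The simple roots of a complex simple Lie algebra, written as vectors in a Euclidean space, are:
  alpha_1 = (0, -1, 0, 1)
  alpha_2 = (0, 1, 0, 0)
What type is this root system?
B_2

Compute the Cartan integers a_ij = 2(alpha_i, alpha_j)/(alpha_j, alpha_j); the resulting 2x2 Cartan matrix is
[[2, -2], [-1, 2]].
The roots have two lengths (squared-length ratio 2:1); the short ones are alpha_{2}. The associated Dynkin diagram is a chain of 2 nodes with a double edge at one end; the terminal node there is the unique short simple root (B_2), so the type is B_2 (the algebra so(5)).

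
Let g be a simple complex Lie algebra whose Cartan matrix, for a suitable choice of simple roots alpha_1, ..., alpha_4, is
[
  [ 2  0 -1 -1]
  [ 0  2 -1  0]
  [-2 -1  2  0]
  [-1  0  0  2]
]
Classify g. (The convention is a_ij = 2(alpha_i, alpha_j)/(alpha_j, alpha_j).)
F_4

The matrix has rank 4 with 2's on the diagonal. Reading the off-diagonal entries as Dynkin edges (a single edge where a_ij = a_ji = -1; a double or triple edge where a_ij * a_ji = 2 or 3), the diagram is a chain of 4 nodes with a double edge between the middle two (F_4). One simple-root ordering that puts it in standard form is (alpha_2, alpha_3, alpha_1, alpha_4). So the algebra is type F_4.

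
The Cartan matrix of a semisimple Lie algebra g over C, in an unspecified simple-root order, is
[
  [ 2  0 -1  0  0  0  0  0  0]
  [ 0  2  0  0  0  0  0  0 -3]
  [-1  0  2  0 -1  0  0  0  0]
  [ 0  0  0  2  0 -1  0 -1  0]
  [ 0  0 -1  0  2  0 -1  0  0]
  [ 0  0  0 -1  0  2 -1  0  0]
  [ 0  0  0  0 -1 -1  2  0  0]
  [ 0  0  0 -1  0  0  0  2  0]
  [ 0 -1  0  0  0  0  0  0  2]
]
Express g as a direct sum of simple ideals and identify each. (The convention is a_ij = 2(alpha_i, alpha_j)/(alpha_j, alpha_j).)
The diagram associated to this matrix has two connected components: the simple roots {alpha_1, alpha_3, alpha_4, alpha_5, alpha_6, alpha_7, alpha_8} form a chain of 7 nodes with single edges (A_7), and {alpha_2, alpha_9} form two nodes joined by a triple edge (G_2). A semisimple Lie algebra decomposes uniquely as the direct sum of simple ideals, one per connected component of its Dynkin diagram, so g ≅ A_7 ⊕ G_2 (dimension 63 + 14 = 77).

A7 ⊕ G2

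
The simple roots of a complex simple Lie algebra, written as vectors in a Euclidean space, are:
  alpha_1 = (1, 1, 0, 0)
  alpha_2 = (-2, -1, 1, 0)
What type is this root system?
Compute the Cartan integers a_ij = 2(alpha_i, alpha_j)/(alpha_j, alpha_j); the resulting 2x2 Cartan matrix is
[[2, -1], [-3, 2]].
The roots have two lengths (squared-length ratio 3:1); the short ones are alpha_{1}. The associated Dynkin diagram is two nodes joined by a triple edge (G_2), so the type is G_2.

type G_2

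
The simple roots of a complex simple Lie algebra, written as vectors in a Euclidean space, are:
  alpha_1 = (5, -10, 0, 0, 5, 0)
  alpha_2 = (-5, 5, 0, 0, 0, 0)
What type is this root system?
G2

Compute the Cartan integers a_ij = 2(alpha_i, alpha_j)/(alpha_j, alpha_j); the resulting 2x2 Cartan matrix is
[[2, -3], [-1, 2]].
The roots have two lengths (squared-length ratio 3:1); the short ones are alpha_{2}. The associated Dynkin diagram is two nodes joined by a triple edge (G_2), so the type is G_2.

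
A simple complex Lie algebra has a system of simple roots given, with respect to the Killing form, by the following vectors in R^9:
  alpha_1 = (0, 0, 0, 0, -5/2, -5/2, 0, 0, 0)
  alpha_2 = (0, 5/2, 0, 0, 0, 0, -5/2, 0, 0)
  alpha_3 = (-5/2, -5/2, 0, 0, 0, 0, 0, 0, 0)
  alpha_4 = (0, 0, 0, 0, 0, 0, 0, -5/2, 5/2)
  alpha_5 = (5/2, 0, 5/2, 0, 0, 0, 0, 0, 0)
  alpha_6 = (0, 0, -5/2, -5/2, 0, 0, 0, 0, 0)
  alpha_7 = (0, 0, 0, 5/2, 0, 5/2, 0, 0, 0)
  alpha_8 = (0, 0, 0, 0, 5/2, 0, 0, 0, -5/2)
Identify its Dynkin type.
Compute the Cartan integers a_ij = 2(alpha_i, alpha_j)/(alpha_j, alpha_j); the resulting 8x8 Cartan matrix is
[[2, 0, 0, 0, 0, 0, -1, -1], [0, 2, -1, 0, 0, 0, 0, 0], [0, -1, 2, 0, -1, 0, 0, 0], [0, 0, 0, 2, 0, 0, 0, -1], [0, 0, -1, 0, 2, -1, 0, 0], [0, 0, 0, 0, -1, 2, -1, 0], [-1, 0, 0, 0, 0, -1, 2, 0], [-1, 0, 0, -1, 0, 0, 0, 2]].
All simple roots have the same length, so the diagram is simply laced. The associated Dynkin diagram is a chain of 8 nodes with single edges (A_8), so the type is A_8 (the algebra sl(9)).

A_8 (sl(9))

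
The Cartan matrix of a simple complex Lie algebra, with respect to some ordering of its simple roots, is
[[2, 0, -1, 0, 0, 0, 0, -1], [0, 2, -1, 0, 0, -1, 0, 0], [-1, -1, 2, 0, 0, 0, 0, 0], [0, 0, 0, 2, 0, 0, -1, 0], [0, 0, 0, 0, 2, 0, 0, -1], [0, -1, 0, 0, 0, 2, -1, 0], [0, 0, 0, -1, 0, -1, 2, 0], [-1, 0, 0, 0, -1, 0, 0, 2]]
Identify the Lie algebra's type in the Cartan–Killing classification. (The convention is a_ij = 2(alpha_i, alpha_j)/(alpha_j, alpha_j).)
The matrix has rank 8 with 2's on the diagonal. Reading the off-diagonal entries as Dynkin edges (a single edge where a_ij = a_ji = -1; a double or triple edge where a_ij * a_ji = 2 or 3), the diagram is a chain of 8 nodes with single edges (A_8). One simple-root ordering that puts it in standard form is (alpha_4, alpha_7, alpha_6, alpha_2, alpha_3, alpha_1, alpha_8, alpha_5). So the algebra is type A_8, i.e. sl(9).

type A_8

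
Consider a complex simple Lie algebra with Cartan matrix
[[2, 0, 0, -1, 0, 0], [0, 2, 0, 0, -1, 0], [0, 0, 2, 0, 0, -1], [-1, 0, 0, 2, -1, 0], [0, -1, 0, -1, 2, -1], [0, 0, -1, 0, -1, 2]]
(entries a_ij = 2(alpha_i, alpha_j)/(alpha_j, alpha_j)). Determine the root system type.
The matrix has rank 6 with 2's on the diagonal. Reading the off-diagonal entries as Dynkin edges (a single edge where a_ij = a_ji = -1; a double or triple edge where a_ij * a_ji = 2 or 3), the diagram is a chain of 5 nodes with one extra node attached to the third node from one end (E_6). One simple-root ordering that puts it in standard form is (alpha_1, alpha_2, alpha_4, alpha_5, alpha_6, alpha_3). So the algebra is type E_6.

type E_6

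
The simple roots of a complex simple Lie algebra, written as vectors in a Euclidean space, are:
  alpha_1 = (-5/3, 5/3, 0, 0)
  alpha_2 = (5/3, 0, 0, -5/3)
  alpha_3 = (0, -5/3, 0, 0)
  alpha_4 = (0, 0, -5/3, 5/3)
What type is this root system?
Compute the Cartan integers a_ij = 2(alpha_i, alpha_j)/(alpha_j, alpha_j); the resulting 4x4 Cartan matrix is
[[2, -1, -2, 0], [-1, 2, 0, -1], [-1, 0, 2, 0], [0, -1, 0, 2]].
The roots have two lengths (squared-length ratio 2:1); the short ones are alpha_{3}. The associated Dynkin diagram is a chain of 4 nodes with a double edge at one end; the terminal node there is the unique short simple root (B_4), so the type is B_4 (the algebra so(9)).

B4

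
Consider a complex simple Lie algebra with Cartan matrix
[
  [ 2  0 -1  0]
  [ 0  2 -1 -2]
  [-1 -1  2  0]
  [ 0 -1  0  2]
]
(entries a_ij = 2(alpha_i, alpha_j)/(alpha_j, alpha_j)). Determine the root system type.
The matrix has rank 4 with 2's on the diagonal. Reading the off-diagonal entries as Dynkin edges (a single edge where a_ij = a_ji = -1; a double or triple edge where a_ij * a_ji = 2 or 3), the diagram is a chain of 4 nodes with a double edge at one end; the terminal node there is the unique short simple root (B_4). One simple-root ordering that puts it in standard form is (alpha_1, alpha_3, alpha_2, alpha_4). So the algebra is type B_4, i.e. so(9).

B_4 (so(9))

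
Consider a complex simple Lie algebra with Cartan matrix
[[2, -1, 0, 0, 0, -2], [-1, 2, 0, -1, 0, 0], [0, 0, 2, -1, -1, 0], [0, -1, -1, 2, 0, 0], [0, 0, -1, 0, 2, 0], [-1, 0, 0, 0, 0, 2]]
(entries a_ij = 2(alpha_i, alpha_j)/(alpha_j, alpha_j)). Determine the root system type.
B_6 (so(13))

The matrix has rank 6 with 2's on the diagonal. Reading the off-diagonal entries as Dynkin edges (a single edge where a_ij = a_ji = -1; a double or triple edge where a_ij * a_ji = 2 or 3), the diagram is a chain of 6 nodes with a double edge at one end; the terminal node there is the unique short simple root (B_6). One simple-root ordering that puts it in standard form is (alpha_5, alpha_3, alpha_4, alpha_2, alpha_1, alpha_6). So the algebra is type B_6, i.e. so(13).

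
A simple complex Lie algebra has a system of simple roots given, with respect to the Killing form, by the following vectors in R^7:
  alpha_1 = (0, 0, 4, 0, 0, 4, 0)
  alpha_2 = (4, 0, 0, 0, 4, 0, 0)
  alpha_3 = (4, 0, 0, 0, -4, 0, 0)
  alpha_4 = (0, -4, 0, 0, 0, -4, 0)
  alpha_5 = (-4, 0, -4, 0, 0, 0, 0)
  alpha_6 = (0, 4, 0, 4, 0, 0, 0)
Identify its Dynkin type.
Compute the Cartan integers a_ij = 2(alpha_i, alpha_j)/(alpha_j, alpha_j); the resulting 6x6 Cartan matrix is
[[2, 0, 0, -1, -1, 0], [0, 2, 0, 0, -1, 0], [0, 0, 2, 0, -1, 0], [-1, 0, 0, 2, 0, -1], [-1, -1, -1, 0, 2, 0], [0, 0, 0, -1, 0, 2]].
All simple roots have the same length, so the diagram is simply laced. The associated Dynkin diagram is a chain of 4 nodes with a fork of two nodes at one end (D_6), so the type is D_6 (the algebra so(12)).

D6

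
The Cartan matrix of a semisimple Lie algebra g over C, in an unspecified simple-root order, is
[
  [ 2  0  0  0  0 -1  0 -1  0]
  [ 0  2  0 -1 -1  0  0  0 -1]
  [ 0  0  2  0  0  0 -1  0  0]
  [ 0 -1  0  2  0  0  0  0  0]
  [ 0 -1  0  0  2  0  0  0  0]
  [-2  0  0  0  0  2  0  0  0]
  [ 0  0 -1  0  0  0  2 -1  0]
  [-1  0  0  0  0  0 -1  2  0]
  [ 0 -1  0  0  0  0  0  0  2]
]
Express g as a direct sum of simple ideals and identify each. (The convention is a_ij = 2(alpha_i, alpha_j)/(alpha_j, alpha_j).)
C5 + D4

The diagram associated to this matrix has two connected components: the simple roots {alpha_1, alpha_3, alpha_6, alpha_7, alpha_8} form a chain of 5 nodes with a double edge at one end; the terminal node there is the unique long simple root (C_5), and {alpha_2, alpha_4, alpha_5, alpha_9} form a chain of 2 nodes with a fork of two nodes at one end (D_4). A semisimple Lie algebra decomposes uniquely as the direct sum of simple ideals, one per connected component of its Dynkin diagram, so g ≅ C_5 ⊕ D_4 (dimension 55 + 28 = 83).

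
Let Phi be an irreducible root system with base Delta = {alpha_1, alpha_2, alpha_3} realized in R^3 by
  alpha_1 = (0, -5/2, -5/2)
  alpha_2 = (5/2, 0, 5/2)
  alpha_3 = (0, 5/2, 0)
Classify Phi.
Compute the Cartan integers a_ij = 2(alpha_i, alpha_j)/(alpha_j, alpha_j); the resulting 3x3 Cartan matrix is
[[2, -1, -2], [-1, 2, 0], [-1, 0, 2]].
The roots have two lengths (squared-length ratio 2:1); the short ones are alpha_{3}. The associated Dynkin diagram is a chain of 3 nodes with a double edge at one end; the terminal node there is the unique short simple root (B_3), so the type is B_3 (the algebra so(7)).

B_3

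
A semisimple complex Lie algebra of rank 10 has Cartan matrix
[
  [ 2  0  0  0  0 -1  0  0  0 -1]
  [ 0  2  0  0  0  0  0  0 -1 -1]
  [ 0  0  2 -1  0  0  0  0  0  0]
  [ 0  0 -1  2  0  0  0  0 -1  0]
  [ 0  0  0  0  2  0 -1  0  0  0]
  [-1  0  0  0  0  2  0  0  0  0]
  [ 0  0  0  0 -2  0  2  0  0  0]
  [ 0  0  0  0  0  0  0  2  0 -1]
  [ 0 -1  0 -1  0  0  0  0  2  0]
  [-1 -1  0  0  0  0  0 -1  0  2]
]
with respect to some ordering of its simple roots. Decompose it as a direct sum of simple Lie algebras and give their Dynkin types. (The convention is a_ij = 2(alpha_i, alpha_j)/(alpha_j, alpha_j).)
B_2 ⊕ E_8

The diagram associated to this matrix has two connected components: the simple roots {alpha_5, alpha_7} form a chain of 2 nodes with a double edge at one end; the terminal node there is the unique short simple root (B_2), and {alpha_1, alpha_2, alpha_3, alpha_4, alpha_6, alpha_8, alpha_9, alpha_10} form a chain of 7 nodes with one extra node attached to the third node from one end (E_8). A semisimple Lie algebra decomposes uniquely as the direct sum of simple ideals, one per connected component of its Dynkin diagram, so g ≅ B_2 ⊕ E_8 (dimension 10 + 248 = 258).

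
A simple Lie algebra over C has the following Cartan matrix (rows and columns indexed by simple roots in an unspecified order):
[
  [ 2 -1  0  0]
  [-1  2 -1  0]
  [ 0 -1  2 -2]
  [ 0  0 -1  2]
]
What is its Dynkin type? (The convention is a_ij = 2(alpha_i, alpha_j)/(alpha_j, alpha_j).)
B_4

The matrix has rank 4 with 2's on the diagonal. Reading the off-diagonal entries as Dynkin edges (a single edge where a_ij = a_ji = -1; a double or triple edge where a_ij * a_ji = 2 or 3), the diagram is a chain of 4 nodes with a double edge at one end; the terminal node there is the unique short simple root (B_4). One simple-root ordering that puts it in standard form is (alpha_1, alpha_2, alpha_3, alpha_4). So the algebra is type B_4, i.e. so(9).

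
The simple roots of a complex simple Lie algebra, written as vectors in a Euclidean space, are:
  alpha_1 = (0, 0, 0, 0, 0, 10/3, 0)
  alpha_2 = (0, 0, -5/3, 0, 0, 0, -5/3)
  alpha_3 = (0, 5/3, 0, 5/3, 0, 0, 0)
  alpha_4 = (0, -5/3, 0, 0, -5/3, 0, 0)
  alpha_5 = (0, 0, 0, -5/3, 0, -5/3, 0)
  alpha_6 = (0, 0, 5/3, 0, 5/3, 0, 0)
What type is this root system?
Compute the Cartan integers a_ij = 2(alpha_i, alpha_j)/(alpha_j, alpha_j); the resulting 6x6 Cartan matrix is
[[2, 0, 0, 0, -2, 0], [0, 2, 0, 0, 0, -1], [0, 0, 2, -1, -1, 0], [0, 0, -1, 2, 0, -1], [-1, 0, -1, 0, 2, 0], [0, -1, 0, -1, 0, 2]].
The roots have two lengths (squared-length ratio 2:1); the short ones are alpha_{2,3,4,5,6}. The associated Dynkin diagram is a chain of 6 nodes with a double edge at one end; the terminal node there is the unique long simple root (C_6), so the type is C_6 (the algebra sp(12)).

C_6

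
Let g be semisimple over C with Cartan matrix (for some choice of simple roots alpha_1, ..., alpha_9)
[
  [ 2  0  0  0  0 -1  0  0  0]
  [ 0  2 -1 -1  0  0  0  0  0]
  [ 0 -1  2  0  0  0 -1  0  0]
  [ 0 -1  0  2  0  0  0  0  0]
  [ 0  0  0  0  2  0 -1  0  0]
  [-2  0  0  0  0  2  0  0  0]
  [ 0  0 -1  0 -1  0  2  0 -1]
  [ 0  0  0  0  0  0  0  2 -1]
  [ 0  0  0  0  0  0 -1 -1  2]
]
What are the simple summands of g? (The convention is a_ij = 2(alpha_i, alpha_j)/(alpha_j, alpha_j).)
The diagram associated to this matrix has two connected components: the simple roots {alpha_1, alpha_6} form a chain of 2 nodes with a double edge at one end; the terminal node there is the unique short simple root (B_2), and {alpha_2, alpha_3, alpha_4, alpha_5, alpha_7, alpha_8, alpha_9} form a chain of 6 nodes with one extra node attached to the third node from one end (E_7). A semisimple Lie algebra decomposes uniquely as the direct sum of simple ideals, one per connected component of its Dynkin diagram, so g ≅ B_2 ⊕ E_7 (dimension 10 + 133 = 143).

B_2 (so(5)) + E_7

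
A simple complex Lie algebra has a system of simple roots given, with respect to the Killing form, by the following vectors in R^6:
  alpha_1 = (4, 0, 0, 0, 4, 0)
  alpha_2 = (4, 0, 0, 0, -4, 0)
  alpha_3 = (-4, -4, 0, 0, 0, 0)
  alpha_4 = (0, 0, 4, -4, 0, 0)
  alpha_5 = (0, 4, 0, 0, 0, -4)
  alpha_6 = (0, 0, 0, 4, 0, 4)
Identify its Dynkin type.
Compute the Cartan integers a_ij = 2(alpha_i, alpha_j)/(alpha_j, alpha_j); the resulting 6x6 Cartan matrix is
[[2, 0, -1, 0, 0, 0], [0, 2, -1, 0, 0, 0], [-1, -1, 2, 0, -1, 0], [0, 0, 0, 2, 0, -1], [0, 0, -1, 0, 2, -1], [0, 0, 0, -1, -1, 2]].
All simple roots have the same length, so the diagram is simply laced. The associated Dynkin diagram is a chain of 4 nodes with a fork of two nodes at one end (D_6), so the type is D_6 (the algebra so(12)).

type D_6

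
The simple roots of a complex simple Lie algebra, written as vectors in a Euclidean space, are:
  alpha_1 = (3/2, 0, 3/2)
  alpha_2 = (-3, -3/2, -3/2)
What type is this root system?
G_2

Compute the Cartan integers a_ij = 2(alpha_i, alpha_j)/(alpha_j, alpha_j); the resulting 2x2 Cartan matrix is
[[2, -1], [-3, 2]].
The roots have two lengths (squared-length ratio 3:1); the short ones are alpha_{1}. The associated Dynkin diagram is two nodes joined by a triple edge (G_2), so the type is G_2.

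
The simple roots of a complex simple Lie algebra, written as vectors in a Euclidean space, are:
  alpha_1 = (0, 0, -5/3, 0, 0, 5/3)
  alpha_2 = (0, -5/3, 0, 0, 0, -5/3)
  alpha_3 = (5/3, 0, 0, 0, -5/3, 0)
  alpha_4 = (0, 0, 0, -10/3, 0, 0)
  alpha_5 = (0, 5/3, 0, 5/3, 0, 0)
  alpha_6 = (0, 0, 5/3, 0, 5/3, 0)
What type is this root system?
type C_6

Compute the Cartan integers a_ij = 2(alpha_i, alpha_j)/(alpha_j, alpha_j); the resulting 6x6 Cartan matrix is
[[2, -1, 0, 0, 0, -1], [-1, 2, 0, 0, -1, 0], [0, 0, 2, 0, 0, -1], [0, 0, 0, 2, -2, 0], [0, -1, 0, -1, 2, 0], [-1, 0, -1, 0, 0, 2]].
The roots have two lengths (squared-length ratio 2:1); the short ones are alpha_{1,2,3,5,6}. The associated Dynkin diagram is a chain of 6 nodes with a double edge at one end; the terminal node there is the unique long simple root (C_6), so the type is C_6 (the algebra sp(12)).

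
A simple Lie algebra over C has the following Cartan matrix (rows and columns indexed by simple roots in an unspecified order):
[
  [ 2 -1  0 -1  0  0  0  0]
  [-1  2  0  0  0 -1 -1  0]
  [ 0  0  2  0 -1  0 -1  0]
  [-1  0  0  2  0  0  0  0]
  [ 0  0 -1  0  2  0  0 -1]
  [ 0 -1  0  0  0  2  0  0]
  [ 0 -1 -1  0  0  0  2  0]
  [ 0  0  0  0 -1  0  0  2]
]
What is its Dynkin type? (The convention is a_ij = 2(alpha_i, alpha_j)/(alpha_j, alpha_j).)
The matrix has rank 8 with 2's on the diagonal. Reading the off-diagonal entries as Dynkin edges (a single edge where a_ij = a_ji = -1; a double or triple edge where a_ij * a_ji = 2 or 3), the diagram is a chain of 7 nodes with one extra node attached to the third node from one end (E_8). One simple-root ordering that puts it in standard form is (alpha_4, alpha_6, alpha_1, alpha_2, alpha_7, alpha_3, alpha_5, alpha_8). So the algebra is type E_8.

E_8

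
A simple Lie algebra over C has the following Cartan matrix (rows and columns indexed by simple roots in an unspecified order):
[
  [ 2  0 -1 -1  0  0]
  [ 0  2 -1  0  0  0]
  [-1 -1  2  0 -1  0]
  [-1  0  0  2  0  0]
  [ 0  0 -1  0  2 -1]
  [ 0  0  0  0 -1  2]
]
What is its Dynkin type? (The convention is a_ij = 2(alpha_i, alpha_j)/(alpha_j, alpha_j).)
type E_6

The matrix has rank 6 with 2's on the diagonal. Reading the off-diagonal entries as Dynkin edges (a single edge where a_ij = a_ji = -1; a double or triple edge where a_ij * a_ji = 2 or 3), the diagram is a chain of 5 nodes with one extra node attached to the third node from one end (E_6). One simple-root ordering that puts it in standard form is (alpha_4, alpha_2, alpha_1, alpha_3, alpha_5, alpha_6). So the algebra is type E_6.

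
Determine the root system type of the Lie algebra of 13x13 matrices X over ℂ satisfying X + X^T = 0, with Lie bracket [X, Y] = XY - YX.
This is so(13) with 13 odd, which has dimension 13(13-1)/2 = 78 and rank (13-1)/2 = 6. In the classification of classical Lie algebras, the orthogonal algebra so(2n+1) in an odd number of variables has type B_n; here n = 6, so the Dynkin diagram is a chain of 6 nodes with a double edge at one end; the terminal node there is the unique short simple root (B_6). Hence the type is B_6.

B6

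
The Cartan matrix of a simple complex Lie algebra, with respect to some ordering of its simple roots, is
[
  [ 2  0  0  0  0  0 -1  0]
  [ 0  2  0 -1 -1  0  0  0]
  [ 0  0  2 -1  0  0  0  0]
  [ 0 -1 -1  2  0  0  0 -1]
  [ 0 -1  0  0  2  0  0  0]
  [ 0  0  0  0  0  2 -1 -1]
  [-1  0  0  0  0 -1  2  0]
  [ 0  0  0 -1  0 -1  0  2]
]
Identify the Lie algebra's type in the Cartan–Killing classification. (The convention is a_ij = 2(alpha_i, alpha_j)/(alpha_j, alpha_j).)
The matrix has rank 8 with 2's on the diagonal. Reading the off-diagonal entries as Dynkin edges (a single edge where a_ij = a_ji = -1; a double or triple edge where a_ij * a_ji = 2 or 3), the diagram is a chain of 7 nodes with one extra node attached to the third node from one end (E_8). One simple-root ordering that puts it in standard form is (alpha_5, alpha_3, alpha_2, alpha_4, alpha_8, alpha_6, alpha_7, alpha_1). So the algebra is type E_8.

E_8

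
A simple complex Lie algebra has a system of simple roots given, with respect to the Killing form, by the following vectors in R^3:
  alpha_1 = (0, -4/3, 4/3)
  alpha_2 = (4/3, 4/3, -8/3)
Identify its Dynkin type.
G_2

Compute the Cartan integers a_ij = 2(alpha_i, alpha_j)/(alpha_j, alpha_j); the resulting 2x2 Cartan matrix is
[[2, -1], [-3, 2]].
The roots have two lengths (squared-length ratio 3:1); the short ones are alpha_{1}. The associated Dynkin diagram is two nodes joined by a triple edge (G_2), so the type is G_2.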